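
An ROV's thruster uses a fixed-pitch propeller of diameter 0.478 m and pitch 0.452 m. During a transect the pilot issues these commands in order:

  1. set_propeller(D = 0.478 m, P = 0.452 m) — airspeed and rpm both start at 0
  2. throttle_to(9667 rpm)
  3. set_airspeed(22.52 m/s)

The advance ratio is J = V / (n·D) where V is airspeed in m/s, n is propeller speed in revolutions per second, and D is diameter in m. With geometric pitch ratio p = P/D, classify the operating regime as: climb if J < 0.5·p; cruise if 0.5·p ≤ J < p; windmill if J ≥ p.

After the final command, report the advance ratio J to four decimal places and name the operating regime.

J = 0.2924, regime = climb

set_propeller: D = 0.478 m, P = 0.452 m (p = P/D = 0.945607); state ← (V=0, rpm=0)
throttle_to(9667): rpm ← 9667
set_airspeed(22.52): V ← 22.52 m/s
final state: V = 22.52 m/s, rpm = 9667 → n = rpm/60 = 161.116667 rev/s
J = V / (n·D) = 22.52 / (161.116667 × 0.478) = 0.292415
regime bands: climb J<0.4728 | cruise [0.4728, 0.9456) | windmill J≥0.9456
J = 0.2924 → climb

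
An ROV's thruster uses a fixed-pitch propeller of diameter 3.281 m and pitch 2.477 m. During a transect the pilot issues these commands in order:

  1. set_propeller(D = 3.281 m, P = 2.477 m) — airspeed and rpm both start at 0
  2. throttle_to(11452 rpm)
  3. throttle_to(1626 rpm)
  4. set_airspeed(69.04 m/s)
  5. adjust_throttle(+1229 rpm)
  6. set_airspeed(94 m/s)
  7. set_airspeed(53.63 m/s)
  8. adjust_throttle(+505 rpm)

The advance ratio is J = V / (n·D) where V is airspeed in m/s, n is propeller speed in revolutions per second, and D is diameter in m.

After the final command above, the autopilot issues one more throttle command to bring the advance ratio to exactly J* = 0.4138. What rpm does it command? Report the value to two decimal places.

rpm = 2370.08

set_propeller: D = 3.281 m, P = 2.477 m (p = P/D = 0.754953); state ← (V=0, rpm=0)
throttle_to(11452): rpm ← 11452
throttle_to(1626): rpm ← 1626
set_airspeed(69.04): V ← 69.04 m/s
adjust_throttle(+1229): rpm ← 1626 +1229 = 2855
set_airspeed(94): V ← 94 m/s
set_airspeed(53.63): V ← 53.63 m/s
adjust_throttle(+505): rpm ← 2855 +505 = 3360
final state: V = 53.63 m/s, rpm = 3360 → n = rpm/60 = 56.000000 rev/s
target J* = 0.4138; solve J* = V/(n·D) for n: n = V/(J*·D) = 53.63/(0.4138 × 3.281) = 39.501272 rev/s
rpm = 60·n = 2370.076317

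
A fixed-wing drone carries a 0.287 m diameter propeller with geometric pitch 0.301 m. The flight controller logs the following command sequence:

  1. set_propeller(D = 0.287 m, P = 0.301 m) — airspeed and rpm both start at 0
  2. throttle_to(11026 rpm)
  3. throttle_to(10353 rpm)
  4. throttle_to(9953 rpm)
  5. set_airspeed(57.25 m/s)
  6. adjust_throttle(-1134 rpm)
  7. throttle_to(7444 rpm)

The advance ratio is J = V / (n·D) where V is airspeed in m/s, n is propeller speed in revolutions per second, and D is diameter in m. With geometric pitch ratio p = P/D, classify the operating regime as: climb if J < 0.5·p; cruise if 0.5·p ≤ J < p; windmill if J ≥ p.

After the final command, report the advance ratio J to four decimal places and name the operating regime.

J = 1.6078, regime = windmill

set_propeller: D = 0.287 m, P = 0.301 m (p = P/D = 1.048780); state ← (V=0, rpm=0)
throttle_to(11026): rpm ← 11026
throttle_to(10353): rpm ← 10353
throttle_to(9953): rpm ← 9953
set_airspeed(57.25): V ← 57.25 m/s
adjust_throttle(-1134): rpm ← 9953 -1134 = 8819
throttle_to(7444): rpm ← 7444
final state: V = 57.25 m/s, rpm = 7444 → n = rpm/60 = 124.066667 rev/s
J = V / (n·D) = 57.25 / (124.066667 × 0.287) = 1.607824
regime bands: climb J<0.5244 | cruise [0.5244, 1.0488) | windmill J≥1.0488
J = 1.6078 → windmill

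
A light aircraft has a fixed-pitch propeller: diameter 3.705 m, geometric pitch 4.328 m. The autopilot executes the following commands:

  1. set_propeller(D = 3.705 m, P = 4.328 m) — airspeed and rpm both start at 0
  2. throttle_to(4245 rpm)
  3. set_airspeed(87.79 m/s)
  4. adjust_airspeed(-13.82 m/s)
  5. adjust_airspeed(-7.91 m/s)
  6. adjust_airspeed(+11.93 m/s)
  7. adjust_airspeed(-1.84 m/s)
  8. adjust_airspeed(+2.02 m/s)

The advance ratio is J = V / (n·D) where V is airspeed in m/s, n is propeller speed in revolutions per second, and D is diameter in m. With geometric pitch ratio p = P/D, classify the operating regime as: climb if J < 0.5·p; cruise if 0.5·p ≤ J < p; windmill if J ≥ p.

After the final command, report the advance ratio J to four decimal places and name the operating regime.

J = 0.2982, regime = climb

set_propeller: D = 3.705 m, P = 4.328 m (p = P/D = 1.168151); state ← (V=0, rpm=0)
throttle_to(4245): rpm ← 4245
set_airspeed(87.79): V ← 87.79 m/s
adjust_airspeed(-13.82): V ← 87.79 -13.82 = 73.97 m/s
adjust_airspeed(-7.91): V ← 73.97 -7.91 = 66.06 m/s
adjust_airspeed(+11.93): V ← 66.06 +11.93 = 77.99 m/s
adjust_airspeed(-1.84): V ← 77.99 -1.84 = 76.15 m/s
adjust_airspeed(+2.02): V ← 76.15 +2.02 = 78.17 m/s
final state: V = 78.17 m/s, rpm = 4245 → n = rpm/60 = 70.750000 rev/s
J = V / (n·D) = 78.17 / (70.750000 × 3.705) = 0.298212
regime bands: climb J<0.5841 | cruise [0.5841, 1.1682) | windmill J≥1.1682
J = 0.2982 → climb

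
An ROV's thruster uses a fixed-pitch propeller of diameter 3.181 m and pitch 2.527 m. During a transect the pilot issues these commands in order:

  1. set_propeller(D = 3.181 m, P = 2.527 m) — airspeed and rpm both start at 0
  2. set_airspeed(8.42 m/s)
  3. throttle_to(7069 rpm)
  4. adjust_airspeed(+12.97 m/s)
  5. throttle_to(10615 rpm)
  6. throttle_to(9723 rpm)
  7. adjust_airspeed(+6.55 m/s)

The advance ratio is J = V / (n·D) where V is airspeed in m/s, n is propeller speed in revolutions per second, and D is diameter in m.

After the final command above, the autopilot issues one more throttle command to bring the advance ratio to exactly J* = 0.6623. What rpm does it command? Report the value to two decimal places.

set_propeller: D = 3.181 m, P = 2.527 m (p = P/D = 0.794404); state ← (V=0, rpm=0)
set_airspeed(8.42): V ← 8.42 m/s
throttle_to(7069): rpm ← 7069
adjust_airspeed(+12.97): V ← 8.42 +12.97 = 21.39 m/s
throttle_to(10615): rpm ← 10615
throttle_to(9723): rpm ← 9723
adjust_airspeed(+6.55): V ← 21.39 +6.55 = 27.94 m/s
final state: V = 27.94 m/s, rpm = 9723 → n = rpm/60 = 162.050000 rev/s
target J* = 0.6623; solve J* = V/(n·D) for n: n = V/(J*·D) = 27.94/(0.6623 × 3.181) = 13.261968 rev/s
rpm = 60·n = 795.718084

rpm = 795.72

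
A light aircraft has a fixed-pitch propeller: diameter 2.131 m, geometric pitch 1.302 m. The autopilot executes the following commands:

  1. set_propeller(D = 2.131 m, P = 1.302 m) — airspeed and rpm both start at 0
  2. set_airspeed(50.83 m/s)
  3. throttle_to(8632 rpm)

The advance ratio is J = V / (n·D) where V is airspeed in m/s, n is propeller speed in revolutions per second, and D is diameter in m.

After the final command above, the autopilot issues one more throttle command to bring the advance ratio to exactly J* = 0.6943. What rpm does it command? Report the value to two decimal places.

rpm = 2061.30

set_propeller: D = 2.131 m, P = 1.302 m (p = P/D = 0.610981); state ← (V=0, rpm=0)
set_airspeed(50.83): V ← 50.83 m/s
throttle_to(8632): rpm ← 8632
final state: V = 50.83 m/s, rpm = 8632 → n = rpm/60 = 143.866667 rev/s
target J* = 0.6943; solve J* = V/(n·D) for n: n = V/(J*·D) = 50.83/(0.6943 × 2.131) = 34.354964 rev/s
rpm = 60·n = 2061.297825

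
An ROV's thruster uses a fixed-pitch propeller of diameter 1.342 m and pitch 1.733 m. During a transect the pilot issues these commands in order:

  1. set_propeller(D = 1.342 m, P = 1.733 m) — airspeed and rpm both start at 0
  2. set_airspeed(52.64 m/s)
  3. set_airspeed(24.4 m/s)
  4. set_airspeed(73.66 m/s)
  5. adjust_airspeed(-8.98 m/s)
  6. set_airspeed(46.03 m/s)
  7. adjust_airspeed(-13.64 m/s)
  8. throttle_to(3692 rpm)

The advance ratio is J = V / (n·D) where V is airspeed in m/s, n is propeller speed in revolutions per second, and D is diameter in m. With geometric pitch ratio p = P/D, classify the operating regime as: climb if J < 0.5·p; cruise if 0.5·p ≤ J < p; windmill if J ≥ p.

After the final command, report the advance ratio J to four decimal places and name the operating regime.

J = 0.3922, regime = climb

set_propeller: D = 1.342 m, P = 1.733 m (p = P/D = 1.291356); state ← (V=0, rpm=0)
set_airspeed(52.64): V ← 52.64 m/s
set_airspeed(24.4): V ← 24.4 m/s
set_airspeed(73.66): V ← 73.66 m/s
adjust_airspeed(-8.98): V ← 73.66 -8.98 = 64.68 m/s
set_airspeed(46.03): V ← 46.03 m/s
adjust_airspeed(-13.64): V ← 46.03 -13.64 = 32.39 m/s
throttle_to(3692): rpm ← 3692
final state: V = 32.39 m/s, rpm = 3692 → n = rpm/60 = 61.533333 rev/s
J = V / (n·D) = 32.39 / (61.533333 × 1.342) = 0.392236
regime bands: climb J<0.6457 | cruise [0.6457, 1.2914) | windmill J≥1.2914
J = 0.3922 → climb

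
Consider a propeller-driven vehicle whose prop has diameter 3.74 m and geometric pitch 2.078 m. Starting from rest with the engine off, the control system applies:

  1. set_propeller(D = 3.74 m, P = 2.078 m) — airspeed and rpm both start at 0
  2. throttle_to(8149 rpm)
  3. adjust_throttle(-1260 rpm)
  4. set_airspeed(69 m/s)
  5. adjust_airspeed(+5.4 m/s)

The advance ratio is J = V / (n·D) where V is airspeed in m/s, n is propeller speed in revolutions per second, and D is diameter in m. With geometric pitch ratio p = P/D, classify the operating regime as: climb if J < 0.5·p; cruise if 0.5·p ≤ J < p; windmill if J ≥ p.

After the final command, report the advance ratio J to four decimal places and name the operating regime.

set_propeller: D = 3.74 m, P = 2.078 m (p = P/D = 0.555615); state ← (V=0, rpm=0)
throttle_to(8149): rpm ← 8149
adjust_throttle(-1260): rpm ← 8149 -1260 = 6889
set_airspeed(69): V ← 69 m/s
adjust_airspeed(+5.4): V ← 69 +5.4 = 74.4 m/s
final state: V = 74.4 m/s, rpm = 6889 → n = rpm/60 = 114.816667 rev/s
J = V / (n·D) = 74.4 / (114.816667 × 3.74) = 0.173259
regime bands: climb J<0.2778 | cruise [0.2778, 0.5556) | windmill J≥0.5556
J = 0.1733 → climb

J = 0.1733, regime = climb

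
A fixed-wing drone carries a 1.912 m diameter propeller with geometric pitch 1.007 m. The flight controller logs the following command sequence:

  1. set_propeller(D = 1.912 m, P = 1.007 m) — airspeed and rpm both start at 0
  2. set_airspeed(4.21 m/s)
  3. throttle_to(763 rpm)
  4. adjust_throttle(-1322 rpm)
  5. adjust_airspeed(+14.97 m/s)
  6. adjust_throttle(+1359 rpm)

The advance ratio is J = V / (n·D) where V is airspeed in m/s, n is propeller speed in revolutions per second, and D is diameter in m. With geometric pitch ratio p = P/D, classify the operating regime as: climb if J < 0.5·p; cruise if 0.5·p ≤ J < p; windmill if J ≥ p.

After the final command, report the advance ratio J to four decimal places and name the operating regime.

set_propeller: D = 1.912 m, P = 1.007 m (p = P/D = 0.526674); state ← (V=0, rpm=0)
set_airspeed(4.21): V ← 4.21 m/s
throttle_to(763): rpm ← 763
adjust_throttle(-1322): rpm ← 763 -1322 = -559
adjust_airspeed(+14.97): V ← 4.21 +14.97 = 19.18 m/s
adjust_throttle(+1359): rpm ← -559 +1359 = 800
final state: V = 19.18 m/s, rpm = 800 → n = rpm/60 = 13.333333 rev/s
J = V / (n·D) = 19.18 / (13.333333 × 1.912) = 0.752354
regime bands: climb J<0.2633 | cruise [0.2633, 0.5267) | windmill J≥0.5267
J = 0.7524 → windmill

J = 0.7524, regime = windmill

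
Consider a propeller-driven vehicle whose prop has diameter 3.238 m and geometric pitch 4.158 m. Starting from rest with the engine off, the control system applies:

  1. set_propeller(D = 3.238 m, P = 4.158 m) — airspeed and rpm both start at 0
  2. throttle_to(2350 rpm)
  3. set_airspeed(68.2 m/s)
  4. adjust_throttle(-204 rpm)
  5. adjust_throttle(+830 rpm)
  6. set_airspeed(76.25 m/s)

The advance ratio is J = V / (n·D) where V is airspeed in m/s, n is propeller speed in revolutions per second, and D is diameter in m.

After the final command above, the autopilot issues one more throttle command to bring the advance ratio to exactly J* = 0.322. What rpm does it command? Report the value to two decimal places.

set_propeller: D = 3.238 m, P = 4.158 m (p = P/D = 1.284126); state ← (V=0, rpm=0)
throttle_to(2350): rpm ← 2350
set_airspeed(68.2): V ← 68.2 m/s
adjust_throttle(-204): rpm ← 2350 -204 = 2146
adjust_throttle(+830): rpm ← 2146 +830 = 2976
set_airspeed(76.25): V ← 76.25 m/s
final state: V = 76.25 m/s, rpm = 2976 → n = rpm/60 = 49.600000 rev/s
target J* = 0.322; solve J* = V/(n·D) for n: n = V/(J*·D) = 76.25/(0.322 × 3.238) = 73.131946 rev/s
rpm = 60·n = 4387.916780

rpm = 4387.92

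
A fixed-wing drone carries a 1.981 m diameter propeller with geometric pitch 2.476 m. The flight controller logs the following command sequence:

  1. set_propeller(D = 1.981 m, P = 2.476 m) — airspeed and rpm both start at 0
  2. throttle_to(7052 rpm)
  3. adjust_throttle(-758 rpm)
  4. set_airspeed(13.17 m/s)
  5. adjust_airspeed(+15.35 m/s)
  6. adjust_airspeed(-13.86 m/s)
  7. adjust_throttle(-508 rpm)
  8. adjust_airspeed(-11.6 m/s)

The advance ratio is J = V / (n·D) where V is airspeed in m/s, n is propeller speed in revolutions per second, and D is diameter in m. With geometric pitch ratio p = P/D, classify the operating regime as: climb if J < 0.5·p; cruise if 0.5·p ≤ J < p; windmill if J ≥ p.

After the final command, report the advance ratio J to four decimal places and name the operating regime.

set_propeller: D = 1.981 m, P = 2.476 m (p = P/D = 1.249874); state ← (V=0, rpm=0)
throttle_to(7052): rpm ← 7052
adjust_throttle(-758): rpm ← 7052 -758 = 6294
set_airspeed(13.17): V ← 13.17 m/s
adjust_airspeed(+15.35): V ← 13.17 +15.35 = 28.52 m/s
adjust_airspeed(-13.86): V ← 28.52 -13.86 = 14.66 m/s
adjust_throttle(-508): rpm ← 6294 -508 = 5786
adjust_airspeed(-11.6): V ← 14.66 -11.6 = 3.06 m/s
final state: V = 3.06 m/s, rpm = 5786 → n = rpm/60 = 96.433333 rev/s
J = V / (n·D) = 3.06 / (96.433333 × 1.981) = 0.016018
regime bands: climb J<0.6249 | cruise [0.6249, 1.2499) | windmill J≥1.2499
J = 0.0160 → climb

J = 0.0160, regime = climb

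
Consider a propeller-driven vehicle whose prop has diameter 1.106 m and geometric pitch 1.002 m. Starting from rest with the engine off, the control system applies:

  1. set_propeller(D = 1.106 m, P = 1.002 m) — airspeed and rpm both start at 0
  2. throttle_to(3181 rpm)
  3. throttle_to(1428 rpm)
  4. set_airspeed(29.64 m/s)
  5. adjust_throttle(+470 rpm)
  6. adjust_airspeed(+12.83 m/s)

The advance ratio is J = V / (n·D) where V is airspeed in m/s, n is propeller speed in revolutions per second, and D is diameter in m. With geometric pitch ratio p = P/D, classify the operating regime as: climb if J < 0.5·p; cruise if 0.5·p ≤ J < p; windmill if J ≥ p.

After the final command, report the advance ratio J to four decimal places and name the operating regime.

set_propeller: D = 1.106 m, P = 1.002 m (p = P/D = 0.905967); state ← (V=0, rpm=0)
throttle_to(3181): rpm ← 3181
throttle_to(1428): rpm ← 1428
set_airspeed(29.64): V ← 29.64 m/s
adjust_throttle(+470): rpm ← 1428 +470 = 1898
adjust_airspeed(+12.83): V ← 29.64 +12.83 = 42.47 m/s
final state: V = 42.47 m/s, rpm = 1898 → n = rpm/60 = 31.633333 rev/s
J = V / (n·D) = 42.47 / (31.633333 × 1.106) = 1.213898
regime bands: climb J<0.4530 | cruise [0.4530, 0.9060) | windmill J≥0.9060
J = 1.2139 → windmill

J = 1.2139, regime = windmill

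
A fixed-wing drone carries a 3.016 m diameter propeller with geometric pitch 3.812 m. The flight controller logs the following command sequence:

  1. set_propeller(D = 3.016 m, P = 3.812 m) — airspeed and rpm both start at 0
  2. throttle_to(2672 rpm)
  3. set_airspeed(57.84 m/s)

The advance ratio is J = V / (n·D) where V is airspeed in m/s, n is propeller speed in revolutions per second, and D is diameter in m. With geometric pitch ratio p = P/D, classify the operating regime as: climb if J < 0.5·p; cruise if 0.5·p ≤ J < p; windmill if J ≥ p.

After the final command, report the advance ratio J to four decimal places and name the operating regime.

set_propeller: D = 3.016 m, P = 3.812 m (p = P/D = 1.263926); state ← (V=0, rpm=0)
throttle_to(2672): rpm ← 2672
set_airspeed(57.84): V ← 57.84 m/s
final state: V = 57.84 m/s, rpm = 2672 → n = rpm/60 = 44.533333 rev/s
J = V / (n·D) = 57.84 / (44.533333 × 3.016) = 0.430637
regime bands: climb J<0.6320 | cruise [0.6320, 1.2639) | windmill J≥1.2639
J = 0.4306 → climb

J = 0.4306, regime = climb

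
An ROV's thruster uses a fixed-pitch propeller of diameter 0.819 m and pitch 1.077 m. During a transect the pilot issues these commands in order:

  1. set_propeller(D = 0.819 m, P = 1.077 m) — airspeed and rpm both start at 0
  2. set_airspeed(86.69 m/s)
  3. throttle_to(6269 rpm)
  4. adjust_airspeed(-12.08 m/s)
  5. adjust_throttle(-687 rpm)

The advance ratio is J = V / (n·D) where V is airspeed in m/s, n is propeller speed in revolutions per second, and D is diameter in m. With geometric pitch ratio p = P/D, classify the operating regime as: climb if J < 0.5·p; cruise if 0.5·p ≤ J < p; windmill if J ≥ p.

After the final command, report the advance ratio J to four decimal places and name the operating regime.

set_propeller: D = 0.819 m, P = 1.077 m (p = P/D = 1.315018); state ← (V=0, rpm=0)
set_airspeed(86.69): V ← 86.69 m/s
throttle_to(6269): rpm ← 6269
adjust_airspeed(-12.08): V ← 86.69 -12.08 = 74.61 m/s
adjust_throttle(-687): rpm ← 6269 -687 = 5582
final state: V = 74.61 m/s, rpm = 5582 → n = rpm/60 = 93.033333 rev/s
J = V / (n·D) = 74.61 / (93.033333 × 0.819) = 0.979207
regime bands: climb J<0.6575 | cruise [0.6575, 1.3150) | windmill J≥1.3150
J = 0.9792 → cruise

J = 0.9792, regime = cruise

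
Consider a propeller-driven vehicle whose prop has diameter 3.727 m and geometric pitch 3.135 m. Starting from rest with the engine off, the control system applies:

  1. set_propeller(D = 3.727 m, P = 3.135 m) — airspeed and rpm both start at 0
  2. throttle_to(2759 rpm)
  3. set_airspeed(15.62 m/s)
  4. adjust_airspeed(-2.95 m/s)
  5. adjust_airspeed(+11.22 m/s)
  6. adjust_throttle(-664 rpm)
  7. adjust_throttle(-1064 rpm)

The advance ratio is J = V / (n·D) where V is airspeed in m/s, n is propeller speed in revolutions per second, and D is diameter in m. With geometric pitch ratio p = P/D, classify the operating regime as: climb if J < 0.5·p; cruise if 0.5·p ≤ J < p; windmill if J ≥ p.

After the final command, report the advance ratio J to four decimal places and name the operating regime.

set_propeller: D = 3.727 m, P = 3.135 m (p = P/D = 0.841159); state ← (V=0, rpm=0)
throttle_to(2759): rpm ← 2759
set_airspeed(15.62): V ← 15.62 m/s
adjust_airspeed(-2.95): V ← 15.62 -2.95 = 12.67 m/s
adjust_airspeed(+11.22): V ← 12.67 +11.22 = 23.89 m/s
adjust_throttle(-664): rpm ← 2759 -664 = 2095
adjust_throttle(-1064): rpm ← 2095 -1064 = 1031
final state: V = 23.89 m/s, rpm = 1031 → n = rpm/60 = 17.183333 rev/s
J = V / (n·D) = 23.89 / (17.183333 × 3.727) = 0.373035
regime bands: climb J<0.4206 | cruise [0.4206, 0.8412) | windmill J≥0.8412
J = 0.3730 → climb

J = 0.3730, regime = climb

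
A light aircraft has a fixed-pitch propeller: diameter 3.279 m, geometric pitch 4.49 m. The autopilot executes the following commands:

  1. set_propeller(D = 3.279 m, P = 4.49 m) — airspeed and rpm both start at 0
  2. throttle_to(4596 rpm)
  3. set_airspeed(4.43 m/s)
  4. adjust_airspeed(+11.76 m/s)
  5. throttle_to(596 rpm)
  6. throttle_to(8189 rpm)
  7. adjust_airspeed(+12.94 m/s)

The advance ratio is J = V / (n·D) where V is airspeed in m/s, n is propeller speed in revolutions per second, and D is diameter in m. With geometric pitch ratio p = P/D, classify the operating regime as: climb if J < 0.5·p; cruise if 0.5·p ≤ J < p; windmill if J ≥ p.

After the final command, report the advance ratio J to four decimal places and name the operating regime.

J = 0.0651, regime = climb

set_propeller: D = 3.279 m, P = 4.49 m (p = P/D = 1.369320); state ← (V=0, rpm=0)
throttle_to(4596): rpm ← 4596
set_airspeed(4.43): V ← 4.43 m/s
adjust_airspeed(+11.76): V ← 4.43 +11.76 = 16.19 m/s
throttle_to(596): rpm ← 596
throttle_to(8189): rpm ← 8189
adjust_airspeed(+12.94): V ← 16.19 +12.94 = 29.13 m/s
final state: V = 29.13 m/s, rpm = 8189 → n = rpm/60 = 136.483333 rev/s
J = V / (n·D) = 29.13 / (136.483333 × 3.279) = 0.065091
regime bands: climb J<0.6847 | cruise [0.6847, 1.3693) | windmill J≥1.3693
J = 0.0651 → climb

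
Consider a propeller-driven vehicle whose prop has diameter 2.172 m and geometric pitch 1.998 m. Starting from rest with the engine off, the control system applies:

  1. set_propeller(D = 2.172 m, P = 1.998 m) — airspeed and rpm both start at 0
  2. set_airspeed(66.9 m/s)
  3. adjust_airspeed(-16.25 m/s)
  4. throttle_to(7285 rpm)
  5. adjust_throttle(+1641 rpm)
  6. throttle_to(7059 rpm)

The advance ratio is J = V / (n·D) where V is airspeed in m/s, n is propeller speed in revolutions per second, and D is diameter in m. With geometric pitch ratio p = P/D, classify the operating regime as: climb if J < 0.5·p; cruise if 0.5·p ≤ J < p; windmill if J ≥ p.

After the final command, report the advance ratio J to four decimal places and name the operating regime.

set_propeller: D = 2.172 m, P = 1.998 m (p = P/D = 0.919890); state ← (V=0, rpm=0)
set_airspeed(66.9): V ← 66.9 m/s
adjust_airspeed(-16.25): V ← 66.9 -16.25 = 50.65 m/s
throttle_to(7285): rpm ← 7285
adjust_throttle(+1641): rpm ← 7285 +1641 = 8926
throttle_to(7059): rpm ← 7059
final state: V = 50.65 m/s, rpm = 7059 → n = rpm/60 = 117.650000 rev/s
J = V / (n·D) = 50.65 / (117.650000 × 2.172) = 0.198211
regime bands: climb J<0.4599 | cruise [0.4599, 0.9199) | windmill J≥0.9199
J = 0.1982 → climb

J = 0.1982, regime = climb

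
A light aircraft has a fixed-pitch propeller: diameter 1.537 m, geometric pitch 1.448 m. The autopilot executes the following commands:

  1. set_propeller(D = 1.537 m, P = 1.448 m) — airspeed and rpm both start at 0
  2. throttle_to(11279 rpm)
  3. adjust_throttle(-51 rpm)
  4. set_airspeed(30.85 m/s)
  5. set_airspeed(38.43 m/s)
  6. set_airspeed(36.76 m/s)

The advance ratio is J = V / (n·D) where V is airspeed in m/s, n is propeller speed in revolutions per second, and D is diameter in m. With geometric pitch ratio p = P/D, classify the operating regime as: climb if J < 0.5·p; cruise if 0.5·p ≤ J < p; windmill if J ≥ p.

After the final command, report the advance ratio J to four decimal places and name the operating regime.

set_propeller: D = 1.537 m, P = 1.448 m (p = P/D = 0.942095); state ← (V=0, rpm=0)
throttle_to(11279): rpm ← 11279
adjust_throttle(-51): rpm ← 11279 -51 = 11228
set_airspeed(30.85): V ← 30.85 m/s
set_airspeed(38.43): V ← 38.43 m/s
set_airspeed(36.76): V ← 36.76 m/s
final state: V = 36.76 m/s, rpm = 11228 → n = rpm/60 = 187.133333 rev/s
J = V / (n·D) = 36.76 / (187.133333 × 1.537) = 0.127806
regime bands: climb J<0.4710 | cruise [0.4710, 0.9421) | windmill J≥0.9421
J = 0.1278 → climb

J = 0.1278, regime = climb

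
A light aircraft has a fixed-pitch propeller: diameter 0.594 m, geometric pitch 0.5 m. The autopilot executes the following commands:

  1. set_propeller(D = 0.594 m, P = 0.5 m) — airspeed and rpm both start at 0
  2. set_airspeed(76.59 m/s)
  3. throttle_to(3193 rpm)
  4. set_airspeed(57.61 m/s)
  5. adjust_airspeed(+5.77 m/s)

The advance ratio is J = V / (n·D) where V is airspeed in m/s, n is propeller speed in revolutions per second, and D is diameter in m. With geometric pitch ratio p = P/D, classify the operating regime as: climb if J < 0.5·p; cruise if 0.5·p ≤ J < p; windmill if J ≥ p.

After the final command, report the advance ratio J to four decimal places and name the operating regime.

set_propeller: D = 0.594 m, P = 0.5 m (p = P/D = 0.841751); state ← (V=0, rpm=0)
set_airspeed(76.59): V ← 76.59 m/s
throttle_to(3193): rpm ← 3193
set_airspeed(57.61): V ← 57.61 m/s
adjust_airspeed(+5.77): V ← 57.61 +5.77 = 63.38 m/s
final state: V = 63.38 m/s, rpm = 3193 → n = rpm/60 = 53.216667 rev/s
J = V / (n·D) = 63.38 / (53.216667 × 0.594) = 2.005017
regime bands: climb J<0.4209 | cruise [0.4209, 0.8418) | windmill J≥0.8418
J = 2.0050 → windmill

J = 2.0050, regime = windmill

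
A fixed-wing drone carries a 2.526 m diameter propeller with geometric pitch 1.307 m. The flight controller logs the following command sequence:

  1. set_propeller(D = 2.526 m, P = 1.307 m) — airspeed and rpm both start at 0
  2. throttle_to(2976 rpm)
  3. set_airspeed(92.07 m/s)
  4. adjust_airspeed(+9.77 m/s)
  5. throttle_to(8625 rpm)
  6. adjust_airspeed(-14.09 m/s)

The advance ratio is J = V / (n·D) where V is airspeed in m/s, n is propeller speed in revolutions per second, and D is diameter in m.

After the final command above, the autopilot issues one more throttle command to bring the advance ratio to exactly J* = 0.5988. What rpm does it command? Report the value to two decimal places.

rpm = 3480.83

set_propeller: D = 2.526 m, P = 1.307 m (p = P/D = 0.517419); state ← (V=0, rpm=0)
throttle_to(2976): rpm ← 2976
set_airspeed(92.07): V ← 92.07 m/s
adjust_airspeed(+9.77): V ← 92.07 +9.77 = 101.84 m/s
throttle_to(8625): rpm ← 8625
adjust_airspeed(-14.09): V ← 101.84 -14.09 = 87.75 m/s
final state: V = 87.75 m/s, rpm = 8625 → n = rpm/60 = 143.750000 rev/s
target J* = 0.5988; solve J* = V/(n·D) for n: n = V/(J*·D) = 87.75/(0.5988 × 2.526) = 58.013890 rev/s
rpm = 60·n = 3480.833401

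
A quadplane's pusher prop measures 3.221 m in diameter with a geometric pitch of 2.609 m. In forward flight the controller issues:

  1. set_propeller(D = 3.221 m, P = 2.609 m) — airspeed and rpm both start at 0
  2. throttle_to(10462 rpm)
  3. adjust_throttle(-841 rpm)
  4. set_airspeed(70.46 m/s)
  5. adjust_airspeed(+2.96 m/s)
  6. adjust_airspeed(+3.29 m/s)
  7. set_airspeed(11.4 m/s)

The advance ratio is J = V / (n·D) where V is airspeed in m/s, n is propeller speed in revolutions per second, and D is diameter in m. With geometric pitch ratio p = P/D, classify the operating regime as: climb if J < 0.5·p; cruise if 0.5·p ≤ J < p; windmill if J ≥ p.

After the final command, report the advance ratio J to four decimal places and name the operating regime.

set_propeller: D = 3.221 m, P = 2.609 m (p = P/D = 0.809997); state ← (V=0, rpm=0)
throttle_to(10462): rpm ← 10462
adjust_throttle(-841): rpm ← 10462 -841 = 9621
set_airspeed(70.46): V ← 70.46 m/s
adjust_airspeed(+2.96): V ← 70.46 +2.96 = 73.42 m/s
adjust_airspeed(+3.29): V ← 73.42 +3.29 = 76.71 m/s
set_airspeed(11.4): V ← 11.4 m/s
final state: V = 11.4 m/s, rpm = 9621 → n = rpm/60 = 160.350000 rev/s
J = V / (n·D) = 11.4 / (160.350000 × 3.221) = 0.022072
regime bands: climb J<0.4050 | cruise [0.4050, 0.8100) | windmill J≥0.8100
J = 0.0221 → climb

J = 0.0221, regime = climb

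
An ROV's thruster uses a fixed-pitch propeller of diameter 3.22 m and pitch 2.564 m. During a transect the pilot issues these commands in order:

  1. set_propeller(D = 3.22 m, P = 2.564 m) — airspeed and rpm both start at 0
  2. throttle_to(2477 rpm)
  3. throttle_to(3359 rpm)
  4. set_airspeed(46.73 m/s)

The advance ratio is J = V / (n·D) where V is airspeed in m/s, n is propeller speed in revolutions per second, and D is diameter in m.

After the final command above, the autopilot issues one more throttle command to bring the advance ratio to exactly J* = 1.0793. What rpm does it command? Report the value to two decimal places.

rpm = 806.77

set_propeller: D = 3.22 m, P = 2.564 m (p = P/D = 0.796273); state ← (V=0, rpm=0)
throttle_to(2477): rpm ← 2477
throttle_to(3359): rpm ← 3359
set_airspeed(46.73): V ← 46.73 m/s
final state: V = 46.73 m/s, rpm = 3359 → n = rpm/60 = 55.983333 rev/s
target J* = 1.0793; solve J* = V/(n·D) for n: n = V/(J*·D) = 46.73/(1.0793 × 3.22) = 13.446143 rev/s
rpm = 60·n = 806.768592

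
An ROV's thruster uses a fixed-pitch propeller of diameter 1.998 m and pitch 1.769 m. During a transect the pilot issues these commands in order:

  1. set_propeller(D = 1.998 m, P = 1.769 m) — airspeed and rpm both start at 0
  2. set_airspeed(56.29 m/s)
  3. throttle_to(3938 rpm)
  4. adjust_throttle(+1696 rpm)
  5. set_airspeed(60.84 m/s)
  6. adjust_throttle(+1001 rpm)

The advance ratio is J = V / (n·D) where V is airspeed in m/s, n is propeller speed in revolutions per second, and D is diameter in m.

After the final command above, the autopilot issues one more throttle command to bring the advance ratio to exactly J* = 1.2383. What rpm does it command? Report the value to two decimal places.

set_propeller: D = 1.998 m, P = 1.769 m (p = P/D = 0.885385); state ← (V=0, rpm=0)
set_airspeed(56.29): V ← 56.29 m/s
throttle_to(3938): rpm ← 3938
adjust_throttle(+1696): rpm ← 3938 +1696 = 5634
set_airspeed(60.84): V ← 60.84 m/s
adjust_throttle(+1001): rpm ← 5634 +1001 = 6635
final state: V = 60.84 m/s, rpm = 6635 → n = rpm/60 = 110.583333 rev/s
target J* = 1.2383; solve J* = V/(n·D) for n: n = V/(J*·D) = 60.84/(1.2383 × 1.998) = 24.590528 rev/s
rpm = 60·n = 1475.431662

rpm = 1475.43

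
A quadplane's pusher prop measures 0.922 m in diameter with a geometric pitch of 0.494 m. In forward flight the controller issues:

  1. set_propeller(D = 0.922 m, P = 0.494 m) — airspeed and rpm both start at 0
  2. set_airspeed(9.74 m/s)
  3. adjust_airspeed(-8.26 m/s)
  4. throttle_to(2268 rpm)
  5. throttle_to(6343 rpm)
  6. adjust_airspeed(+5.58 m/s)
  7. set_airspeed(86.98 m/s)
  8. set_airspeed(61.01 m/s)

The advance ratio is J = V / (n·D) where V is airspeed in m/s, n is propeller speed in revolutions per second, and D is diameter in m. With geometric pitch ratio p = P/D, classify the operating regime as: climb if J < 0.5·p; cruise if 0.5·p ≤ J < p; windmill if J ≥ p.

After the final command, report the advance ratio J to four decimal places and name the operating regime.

set_propeller: D = 0.922 m, P = 0.494 m (p = P/D = 0.535792); state ← (V=0, rpm=0)
set_airspeed(9.74): V ← 9.74 m/s
adjust_airspeed(-8.26): V ← 9.74 -8.26 = 1.48 m/s
throttle_to(2268): rpm ← 2268
throttle_to(6343): rpm ← 6343
adjust_airspeed(+5.58): V ← 1.48 +5.58 = 7.06 m/s
set_airspeed(86.98): V ← 86.98 m/s
set_airspeed(61.01): V ← 61.01 m/s
final state: V = 61.01 m/s, rpm = 6343 → n = rpm/60 = 105.716667 rev/s
J = V / (n·D) = 61.01 / (105.716667 × 0.922) = 0.625931
regime bands: climb J<0.2679 | cruise [0.2679, 0.5358) | windmill J≥0.5358
J = 0.6259 → windmill

J = 0.6259, regime = windmill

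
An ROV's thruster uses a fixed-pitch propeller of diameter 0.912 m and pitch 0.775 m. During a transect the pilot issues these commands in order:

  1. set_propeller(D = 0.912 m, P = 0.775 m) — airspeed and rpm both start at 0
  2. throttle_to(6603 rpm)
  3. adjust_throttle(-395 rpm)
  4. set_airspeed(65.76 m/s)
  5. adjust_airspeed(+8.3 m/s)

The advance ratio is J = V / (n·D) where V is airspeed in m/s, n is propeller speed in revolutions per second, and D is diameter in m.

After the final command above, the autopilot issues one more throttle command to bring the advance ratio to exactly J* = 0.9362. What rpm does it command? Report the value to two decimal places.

rpm = 5204.41

set_propeller: D = 0.912 m, P = 0.775 m (p = P/D = 0.849781); state ← (V=0, rpm=0)
throttle_to(6603): rpm ← 6603
adjust_throttle(-395): rpm ← 6603 -395 = 6208
set_airspeed(65.76): V ← 65.76 m/s
adjust_airspeed(+8.3): V ← 65.76 +8.3 = 74.06 m/s
final state: V = 74.06 m/s, rpm = 6208 → n = rpm/60 = 103.466667 rev/s
target J* = 0.9362; solve J* = V/(n·D) for n: n = V/(J*·D) = 74.06/(0.9362 × 0.912) = 86.740163 rev/s
rpm = 60·n = 5204.409764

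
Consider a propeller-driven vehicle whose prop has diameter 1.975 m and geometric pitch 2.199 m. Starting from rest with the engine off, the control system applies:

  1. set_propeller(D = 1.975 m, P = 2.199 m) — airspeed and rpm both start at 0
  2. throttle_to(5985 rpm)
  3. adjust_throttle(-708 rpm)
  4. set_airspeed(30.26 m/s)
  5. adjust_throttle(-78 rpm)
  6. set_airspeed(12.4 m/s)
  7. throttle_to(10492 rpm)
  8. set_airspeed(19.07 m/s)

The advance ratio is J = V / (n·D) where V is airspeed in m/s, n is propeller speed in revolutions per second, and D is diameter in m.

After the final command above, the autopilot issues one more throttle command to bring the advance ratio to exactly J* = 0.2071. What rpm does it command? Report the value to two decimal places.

rpm = 2797.40

set_propeller: D = 1.975 m, P = 2.199 m (p = P/D = 1.113418); state ← (V=0, rpm=0)
throttle_to(5985): rpm ← 5985
adjust_throttle(-708): rpm ← 5985 -708 = 5277
set_airspeed(30.26): V ← 30.26 m/s
adjust_throttle(-78): rpm ← 5277 -78 = 5199
set_airspeed(12.4): V ← 12.4 m/s
throttle_to(10492): rpm ← 10492
set_airspeed(19.07): V ← 19.07 m/s
final state: V = 19.07 m/s, rpm = 10492 → n = rpm/60 = 174.866667 rev/s
target J* = 0.2071; solve J* = V/(n·D) for n: n = V/(J*·D) = 19.07/(0.2071 × 1.975) = 46.623352 rev/s
rpm = 60·n = 2797.401121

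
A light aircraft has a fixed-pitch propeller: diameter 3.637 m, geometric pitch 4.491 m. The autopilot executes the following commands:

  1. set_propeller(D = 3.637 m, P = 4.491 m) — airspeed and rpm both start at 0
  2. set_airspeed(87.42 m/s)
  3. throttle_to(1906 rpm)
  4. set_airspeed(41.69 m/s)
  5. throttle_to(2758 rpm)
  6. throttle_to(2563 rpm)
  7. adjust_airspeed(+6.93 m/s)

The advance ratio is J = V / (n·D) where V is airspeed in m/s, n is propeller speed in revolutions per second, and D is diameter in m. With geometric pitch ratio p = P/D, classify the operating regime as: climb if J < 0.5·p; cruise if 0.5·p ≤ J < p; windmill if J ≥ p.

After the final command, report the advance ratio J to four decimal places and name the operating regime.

J = 0.3129, regime = climb

set_propeller: D = 3.637 m, P = 4.491 m (p = P/D = 1.234809); state ← (V=0, rpm=0)
set_airspeed(87.42): V ← 87.42 m/s
throttle_to(1906): rpm ← 1906
set_airspeed(41.69): V ← 41.69 m/s
throttle_to(2758): rpm ← 2758
throttle_to(2563): rpm ← 2563
adjust_airspeed(+6.93): V ← 41.69 +6.93 = 48.62 m/s
final state: V = 48.62 m/s, rpm = 2563 → n = rpm/60 = 42.716667 rev/s
J = V / (n·D) = 48.62 / (42.716667 × 3.637) = 0.312950
regime bands: climb J<0.6174 | cruise [0.6174, 1.2348) | windmill J≥1.2348
J = 0.3129 → climb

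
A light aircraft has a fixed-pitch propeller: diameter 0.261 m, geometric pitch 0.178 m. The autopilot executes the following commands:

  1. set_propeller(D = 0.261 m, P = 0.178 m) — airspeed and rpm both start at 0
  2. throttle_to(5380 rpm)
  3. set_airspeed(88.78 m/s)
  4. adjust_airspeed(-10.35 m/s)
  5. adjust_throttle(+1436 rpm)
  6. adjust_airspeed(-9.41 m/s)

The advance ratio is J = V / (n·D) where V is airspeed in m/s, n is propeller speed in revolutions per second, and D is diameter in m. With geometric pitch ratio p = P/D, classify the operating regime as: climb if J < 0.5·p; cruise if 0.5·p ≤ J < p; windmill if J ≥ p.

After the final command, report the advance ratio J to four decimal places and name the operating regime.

set_propeller: D = 0.261 m, P = 0.178 m (p = P/D = 0.681992); state ← (V=0, rpm=0)
throttle_to(5380): rpm ← 5380
set_airspeed(88.78): V ← 88.78 m/s
adjust_airspeed(-10.35): V ← 88.78 -10.35 = 78.43 m/s
adjust_throttle(+1436): rpm ← 5380 +1436 = 6816
adjust_airspeed(-9.41): V ← 78.43 -9.41 = 69.02 m/s
final state: V = 69.02 m/s, rpm = 6816 → n = rpm/60 = 113.600000 rev/s
J = V / (n·D) = 69.02 / (113.600000 × 0.261) = 2.327856
regime bands: climb J<0.3410 | cruise [0.3410, 0.6820) | windmill J≥0.6820
J = 2.3279 → windmill

J = 2.3279, regime = windmill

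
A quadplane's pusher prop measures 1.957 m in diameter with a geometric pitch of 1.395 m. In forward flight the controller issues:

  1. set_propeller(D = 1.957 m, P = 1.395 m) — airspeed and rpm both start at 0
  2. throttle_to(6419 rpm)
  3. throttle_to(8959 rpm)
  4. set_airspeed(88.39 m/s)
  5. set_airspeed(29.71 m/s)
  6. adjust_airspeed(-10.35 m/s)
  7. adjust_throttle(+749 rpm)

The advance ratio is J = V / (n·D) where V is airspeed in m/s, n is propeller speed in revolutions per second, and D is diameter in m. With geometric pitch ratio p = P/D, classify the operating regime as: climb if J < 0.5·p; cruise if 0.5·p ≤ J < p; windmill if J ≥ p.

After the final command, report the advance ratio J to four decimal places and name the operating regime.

set_propeller: D = 1.957 m, P = 1.395 m (p = P/D = 0.712826); state ← (V=0, rpm=0)
throttle_to(6419): rpm ← 6419
throttle_to(8959): rpm ← 8959
set_airspeed(88.39): V ← 88.39 m/s
set_airspeed(29.71): V ← 29.71 m/s
adjust_airspeed(-10.35): V ← 29.71 -10.35 = 19.36 m/s
adjust_throttle(+749): rpm ← 8959 +749 = 9708
final state: V = 19.36 m/s, rpm = 9708 → n = rpm/60 = 161.800000 rev/s
J = V / (n·D) = 19.36 / (161.800000 × 1.957) = 0.061141
regime bands: climb J<0.3564 | cruise [0.3564, 0.7128) | windmill J≥0.7128
J = 0.0611 → climb

J = 0.0611, regime = climb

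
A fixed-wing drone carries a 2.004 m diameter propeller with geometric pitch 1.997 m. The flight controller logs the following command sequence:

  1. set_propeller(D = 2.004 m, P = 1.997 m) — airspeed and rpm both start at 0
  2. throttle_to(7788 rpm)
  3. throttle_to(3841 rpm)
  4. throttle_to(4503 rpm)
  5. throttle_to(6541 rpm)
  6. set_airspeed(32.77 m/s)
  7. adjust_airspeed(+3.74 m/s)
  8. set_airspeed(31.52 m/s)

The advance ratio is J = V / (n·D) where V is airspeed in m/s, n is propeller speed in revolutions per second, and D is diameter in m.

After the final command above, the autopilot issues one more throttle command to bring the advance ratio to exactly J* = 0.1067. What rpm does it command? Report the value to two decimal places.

set_propeller: D = 2.004 m, P = 1.997 m (p = P/D = 0.996507); state ← (V=0, rpm=0)
throttle_to(7788): rpm ← 7788
throttle_to(3841): rpm ← 3841
throttle_to(4503): rpm ← 4503
throttle_to(6541): rpm ← 6541
set_airspeed(32.77): V ← 32.77 m/s
adjust_airspeed(+3.74): V ← 32.77 +3.74 = 36.51 m/s
set_airspeed(31.52): V ← 31.52 m/s
final state: V = 31.52 m/s, rpm = 6541 → n = rpm/60 = 109.016667 rev/s
target J* = 0.1067; solve J* = V/(n·D) for n: n = V/(J*·D) = 31.52/(0.1067 × 2.004) = 147.409025 rev/s
rpm = 60·n = 8844.541470

rpm = 8844.54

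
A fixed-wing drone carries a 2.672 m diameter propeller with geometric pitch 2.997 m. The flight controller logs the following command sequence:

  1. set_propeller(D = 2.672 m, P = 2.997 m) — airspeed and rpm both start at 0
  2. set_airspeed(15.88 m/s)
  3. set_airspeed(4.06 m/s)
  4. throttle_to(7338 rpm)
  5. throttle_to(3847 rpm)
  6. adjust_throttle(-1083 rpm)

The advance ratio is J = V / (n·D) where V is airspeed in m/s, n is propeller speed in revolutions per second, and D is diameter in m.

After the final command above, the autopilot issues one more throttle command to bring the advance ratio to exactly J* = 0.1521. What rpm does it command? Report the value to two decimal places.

rpm = 599.39

set_propeller: D = 2.672 m, P = 2.997 m (p = P/D = 1.121632); state ← (V=0, rpm=0)
set_airspeed(15.88): V ← 15.88 m/s
set_airspeed(4.06): V ← 4.06 m/s
throttle_to(7338): rpm ← 7338
throttle_to(3847): rpm ← 3847
adjust_throttle(-1083): rpm ← 3847 -1083 = 2764
final state: V = 4.06 m/s, rpm = 2764 → n = rpm/60 = 46.066667 rev/s
target J* = 0.1521; solve J* = V/(n·D) for n: n = V/(J*·D) = 4.06/(0.1521 × 2.672) = 9.989882 rev/s
rpm = 60·n = 599.392930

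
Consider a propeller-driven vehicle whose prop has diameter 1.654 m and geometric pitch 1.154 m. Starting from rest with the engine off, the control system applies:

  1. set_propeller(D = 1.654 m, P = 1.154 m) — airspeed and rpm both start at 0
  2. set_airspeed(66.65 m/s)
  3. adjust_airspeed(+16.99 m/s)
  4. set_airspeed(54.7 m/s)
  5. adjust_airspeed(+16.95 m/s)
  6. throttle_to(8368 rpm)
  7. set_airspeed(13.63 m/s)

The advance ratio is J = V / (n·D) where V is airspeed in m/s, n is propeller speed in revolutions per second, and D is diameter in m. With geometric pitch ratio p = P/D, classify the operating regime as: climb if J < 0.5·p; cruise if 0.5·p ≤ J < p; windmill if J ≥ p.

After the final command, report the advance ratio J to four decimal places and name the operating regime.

J = 0.0591, regime = climb

set_propeller: D = 1.654 m, P = 1.154 m (p = P/D = 0.697703); state ← (V=0, rpm=0)
set_airspeed(66.65): V ← 66.65 m/s
adjust_airspeed(+16.99): V ← 66.65 +16.99 = 83.64 m/s
set_airspeed(54.7): V ← 54.7 m/s
adjust_airspeed(+16.95): V ← 54.7 +16.95 = 71.65 m/s
throttle_to(8368): rpm ← 8368
set_airspeed(13.63): V ← 13.63 m/s
final state: V = 13.63 m/s, rpm = 8368 → n = rpm/60 = 139.466667 rev/s
J = V / (n·D) = 13.63 / (139.466667 × 1.654) = 0.059087
regime bands: climb J<0.3489 | cruise [0.3489, 0.6977) | windmill J≥0.6977
J = 0.0591 → climb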